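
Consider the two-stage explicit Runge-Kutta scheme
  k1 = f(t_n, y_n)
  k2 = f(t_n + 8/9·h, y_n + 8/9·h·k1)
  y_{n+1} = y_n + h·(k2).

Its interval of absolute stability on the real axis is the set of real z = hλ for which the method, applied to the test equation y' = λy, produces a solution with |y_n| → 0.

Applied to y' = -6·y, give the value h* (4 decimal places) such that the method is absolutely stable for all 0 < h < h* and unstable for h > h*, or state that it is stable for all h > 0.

(-1.1250,0); λ=-6 ⇒ h* = (9/8)/6 = 0.1875.

On y'=λy, z=hλ:
  k1=λy_n ⇒ h·k1=z·y_n;  k2=λ(1+8/9z)y_n ⇒ h·k2=z(1+8/9z)y_n
  y_{n+1}/y_n = 1 + z(1+8/9z) = 1 + z + 8/9z²
  ⇒ R(z) = 1 + z + 8/9z².

Find x<0 with |R(x)|<1.
x=-0.98: |R|=0.8737
R=1: x+8/9x²=0 ⇒ x=−9/8=-1.1250; min R=1−1/(4·8/9)=0.7188>−1
Confirm numerically:
  x=-1.061: |R|=0.93964 <1
  x=-0.617: |R|=0.72139 <1
  x=-0.455: |R|=0.72902 <1
  x=-1.397: |R|=1.33776 >1
  x=-1.386: |R|=1.32155 >1
Interval (-1.1250, 0).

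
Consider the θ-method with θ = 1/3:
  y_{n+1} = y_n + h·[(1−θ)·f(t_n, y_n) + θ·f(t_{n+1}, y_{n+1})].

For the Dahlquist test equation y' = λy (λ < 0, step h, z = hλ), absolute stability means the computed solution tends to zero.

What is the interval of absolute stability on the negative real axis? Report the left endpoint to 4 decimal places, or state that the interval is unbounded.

With y'=λy (z=hλ):
  y_{n+1} = y_n + z·[2/3·y_n + 1/3·y_{n+1}] ⇒ (1 − 1/3z)y_{n+1} = (1 + 2/3z)y_n
  Hence R(z) = (1 + 2/3z)/(1 − 1/3z).

Boundary: |R(x)|=1, x<0.
x=-1.55: |R|=0.0220
R=−1: 1+2/3x = −1+1/3x ⇒ -1/3x=2 ⇒ x=2/(-1/3)=-6.0000
Confirm numerically:
  x=-5.719: |R|=0.96777 <1
  x=-5.199: |R|=0.90231 <1
  x=-4.675: |R|=0.82736 <1
  x=-3.288: |R|=0.56870 <1
  x=-6.515: |R|=1.05413 >1
  x=-6.131: |R|=1.01435 >1
  x=-6.059: |R|=1.00651 >1
So |R|<1 on (-6.0000, 0).

z∈(-6.0000,0).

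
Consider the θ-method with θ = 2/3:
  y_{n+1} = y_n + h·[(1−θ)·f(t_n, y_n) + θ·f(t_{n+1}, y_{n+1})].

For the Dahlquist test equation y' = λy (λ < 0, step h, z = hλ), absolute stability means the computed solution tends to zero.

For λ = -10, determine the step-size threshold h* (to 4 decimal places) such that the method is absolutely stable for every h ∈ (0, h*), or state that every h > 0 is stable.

interval (−∞, 0). Any h>0 works for λ=-10.

Set f=λy, z=hλ:
  y_{n+1} = y_n + z·[1/3·y_n + 2/3·y_{n+1}] ⇒ (1 − 2/3z)y_{n+1} = (1 + 1/3z)y_n
  ⇒ R(z) = (1 + 1/3z)/(1 − 2/3z).

Find x<0 with |R(x)|<1.
x=-1.11: |R|=0.3621
x=-2: |R|=0.1429
x=-10: |R|=0.3043
x=-100: |R|=0.4778
θ=2/3≥1/2 ⇒ |1+1/3x|<|1−2/3x| ∀x<0 ⇒ interval (−∞,0).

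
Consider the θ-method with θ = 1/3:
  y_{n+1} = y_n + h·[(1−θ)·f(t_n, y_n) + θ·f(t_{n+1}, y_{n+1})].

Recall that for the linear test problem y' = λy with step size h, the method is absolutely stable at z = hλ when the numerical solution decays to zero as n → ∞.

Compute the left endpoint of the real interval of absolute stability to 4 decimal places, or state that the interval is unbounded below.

z* = -6.0000.

Set f=λy, z=hλ:
  y_{n+1} = y_n + z·[2/3·y_n + 1/3·y_{n+1}] ⇒ (1 − 1/3z)y_{n+1} = (1 + 2/3z)y_n
  Hence R(z) = (1 + 2/3z)/(1 − 1/3z).

Solve |R(x)|<1 on ℝ⁻.
x=-1.34: |R|=0.0737
R=−1: 1+2/3x = −1+1/3x ⇒ -1/3x=2 ⇒ x=2/(-1/3)=-6.0000
Confirm numerically:
  x=-5.895: |R|=0.98820 <1
  x=-3.661: |R|=0.64885 <1
  x=-3.146: |R|=0.53563 <1
  x=-6.513: |R|=1.05393 >1
  x=-6.486: |R|=1.05123 >1
  x=-6.409: |R|=1.04347 >1
Stable set (-6.0000, 0).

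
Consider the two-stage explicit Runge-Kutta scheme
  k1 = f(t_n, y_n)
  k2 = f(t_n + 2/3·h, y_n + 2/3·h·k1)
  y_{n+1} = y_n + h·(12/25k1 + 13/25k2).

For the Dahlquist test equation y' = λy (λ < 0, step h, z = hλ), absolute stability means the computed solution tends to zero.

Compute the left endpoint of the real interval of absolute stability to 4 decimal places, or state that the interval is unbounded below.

z* = -2.8846.

Test eqn y'=λy, z=hλ:
  k1=λy_n ⇒ h·k1=z·y_n;  k2=λ(1+2/3z)y_n ⇒ h·k2=z(1+2/3z)y_n
  y_{n+1}/y_n = 1 + 12/25z + 13/25z(1+2/3z) = 1 + z + 26/75z²
  ⇒ R(z) = 1 + z + 26/75z².

Boundary: |R(x)|=1, x<0.
x=-0.54: |R|=0.5611
R=1: x+26/75x²=0 ⇒ x=−75/26=-2.8846; min R=1−1/(4·26/75)=0.2788>−1
Confirm numerically:
  x=-2.718: |R|=0.84301 <1
  x=-2.388: |R|=0.58888 <1
  x=-2.065: |R|=0.41326 <1
  x=-1.335: |R|=0.28284 <1
  x=-3.189: |R|=1.33650 >1
  x=-2.949: |R|=1.06582 >1
Stable set (-2.8846, 0).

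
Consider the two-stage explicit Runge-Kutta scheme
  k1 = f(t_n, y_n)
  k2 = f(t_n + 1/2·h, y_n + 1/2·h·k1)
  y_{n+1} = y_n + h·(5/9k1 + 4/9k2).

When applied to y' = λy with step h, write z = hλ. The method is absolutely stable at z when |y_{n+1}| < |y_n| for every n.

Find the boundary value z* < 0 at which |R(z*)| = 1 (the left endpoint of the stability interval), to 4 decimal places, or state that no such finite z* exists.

z* = -4.5000.

On y'=λy, z=hλ:
  k1=λy_n ⇒ h·k1=z·y_n;  k2=λ(1+1/2z)y_n ⇒ h·k2=z(1+1/2z)y_n
  y_{n+1}/y_n = 1 + 5/9z + 4/9z(1+1/2z) = 1 + z + 2/9z²
  Hence R(z) = 1 + z + 2/9z².

Boundary: |R(x)|=1, x<0.
x=-0.47: |R|=0.5791
R=1: x+2/9x²=0 ⇒ x=−9/2=-4.5000; min R=1−1/(4·2/9)=-0.1250>−1
Confirm numerically:
  x=-3.864: |R|=0.45389 <1
  x=-3.513: |R|=0.22948 <1
  x=-2.763: |R|=0.06652 <1
  x=-2.438: |R|=0.11715 <1
  x=-5.037: |R|=1.60108 >1
  x=-5.006: |R|=1.56290 >1
Interval (-4.5000, 0).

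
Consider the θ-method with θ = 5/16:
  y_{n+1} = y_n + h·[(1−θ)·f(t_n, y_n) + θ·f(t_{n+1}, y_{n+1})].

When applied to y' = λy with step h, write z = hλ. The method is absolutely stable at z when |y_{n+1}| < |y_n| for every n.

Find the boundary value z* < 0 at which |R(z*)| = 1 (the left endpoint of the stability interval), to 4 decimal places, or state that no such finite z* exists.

left endpoint -5.3333.

With y'=λy (z=hλ):
  y_{n+1} = y_n + z·[11/16·y_n + 5/16·y_{n+1}] ⇒ (1 − 5/16z)y_{n+1} = (1 + 11/16z)y_n
  ⇒ R(z) = (1 + 11/16z)/(1 − 5/16z).

Find x<0 with |R(x)|<1.
x=-1.14: |R|=0.1594
R=−1: 1+11/16x = −1+5/16x ⇒ -3/8x=2 ⇒ x=2/(-3/8)=-5.3333
Confirm numerically:
  x=-4.991: |R|=0.94985 <1
  x=-4.911: |R|=0.93752 <1
  x=-4.604: |R|=0.88785 <1
  x=-3.508: |R|=0.67346 <1
  x=-5.918: |R|=1.07695 >1
  x=-5.590: |R|=1.03504 >1
Stable set (-5.3333, 0).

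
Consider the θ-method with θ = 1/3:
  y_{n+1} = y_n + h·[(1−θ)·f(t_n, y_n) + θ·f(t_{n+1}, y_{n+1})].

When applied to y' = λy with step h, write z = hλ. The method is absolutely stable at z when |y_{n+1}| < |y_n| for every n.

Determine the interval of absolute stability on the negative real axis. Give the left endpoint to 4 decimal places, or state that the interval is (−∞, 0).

On y'=λy, z=hλ:
  y_{n+1} = y_n + z·[2/3·y_n + 1/3·y_{n+1}] ⇒ (1 − 1/3z)y_{n+1} = (1 + 2/3z)y_n
  R(z) = (1 + 2/3z)/(1 − 1/3z).

Find x<0 with |R(x)|<1.
x=-1.07: |R|=0.2113
R=−1: 1+2/3x = −1+1/3x ⇒ -1/3x=2 ⇒ x=2/(-1/3)=-6.0000
Confirm numerically:
  x=-5.871: |R|=0.98546 <1
  x=-3.721: |R|=0.66091 <1
  x=-3.337: |R|=0.57977 <1
  x=-3.029: |R|=0.50722 <1
  x=-6.592: |R|=1.06172 >1
  x=-6.238: |R|=1.02576 >1
  x=-6.195: |R|=1.02121 >1
Stable set (-6.0000, 0).

z∈(-6.0000,0).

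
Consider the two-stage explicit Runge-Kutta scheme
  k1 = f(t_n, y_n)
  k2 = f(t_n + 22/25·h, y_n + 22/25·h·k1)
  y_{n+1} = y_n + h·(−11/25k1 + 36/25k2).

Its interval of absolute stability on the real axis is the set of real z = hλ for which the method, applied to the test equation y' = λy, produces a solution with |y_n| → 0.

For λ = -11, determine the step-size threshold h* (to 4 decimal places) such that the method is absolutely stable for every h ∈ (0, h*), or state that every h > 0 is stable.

(-0.7891,0); λ=-11 ⇒ h* = (625/792)/11 = 0.0717.

With y'=λy (z=hλ):
  k1=λy_n ⇒ h·k1=z·y_n;  k2=λ(1+22/25z)y_n ⇒ h·k2=z(1+22/25z)y_n
  y_{n+1}/y_n = 1 − 11/25z + 36/25z(1+22/25z) = 1 + z + 792/625z²
  ⇒ R(z) = 1 + z + 792/625z².

Find x<0 with |R(x)|<1.
x=-0.63: |R|=0.8730
R=1: x+792/625x²=0 ⇒ x=−625/792=-0.7891; min R=1−1/(4·792/625)=0.8027>−1
Confirm numerically:
  x=-0.599: |R|=0.85567 <1
  x=-0.571: |R|=0.84216 <1
  x=-0.559: |R|=0.83698 <1
  x=-0.432: |R|=0.80449 <1
  x=-1.203: |R|=1.63090 >1
  x=-1.145: |R|=1.51633 >1
Stable set (-0.7891, 0).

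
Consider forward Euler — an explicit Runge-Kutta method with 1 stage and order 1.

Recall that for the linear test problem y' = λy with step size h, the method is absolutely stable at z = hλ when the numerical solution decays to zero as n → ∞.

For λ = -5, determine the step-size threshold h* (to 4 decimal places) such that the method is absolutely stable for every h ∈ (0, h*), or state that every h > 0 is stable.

Set f=λy, z=hλ:
  order 1, 1-stage ⇒ R(z)=1+z
  (e.g. R(-0.41)=0.59000, |R|=0.59000)

Need |R(x)|<1, x<0.
x=-0.41: |R|=0.5900
|R(-1.82)|=0.8200 |R(-1.72)|=0.7200 |R(-0.59)|=0.4100
Bisect:
  x_lo=-2.4563 |R|=1.4563  x_hi=-0.1716 |R|=0.8284
  mid=-1.31395 |R|=0.31395 →hi
  mid=-1.88513 |R|=0.88513 →hi
  mid=-2.17072 |R|=1.17072 →lo
  mid=-2.02793 |R|=1.02793 →lo
  mid=-1.95653 |R|=0.95653 →hi
  mid=-1.99223 |R|=0.99223 →hi
  mid=-2.01008 |R|=1.01008 →lo
  mid=-2.00115 |R|=1.00115 →lo
  ...
  [-2.00004,-1.99990] ⇒ x*=-2.0000
Interval (-2.0000, 0).

(-2.0000,0); λ=-5 ⇒ h* = 0.4000.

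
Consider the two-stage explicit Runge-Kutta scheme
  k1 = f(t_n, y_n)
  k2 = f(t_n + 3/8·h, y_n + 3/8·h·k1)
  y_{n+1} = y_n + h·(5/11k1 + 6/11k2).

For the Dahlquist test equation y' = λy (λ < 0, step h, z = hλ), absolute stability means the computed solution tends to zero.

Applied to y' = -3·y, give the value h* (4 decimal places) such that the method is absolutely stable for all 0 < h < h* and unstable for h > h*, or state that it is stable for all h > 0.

With y'=λy (z=hλ):
  k1=λy_n ⇒ h·k1=z·y_n;  k2=λ(1+3/8z)y_n ⇒ h·k2=z(1+3/8z)y_n
  y_{n+1}/y_n = 1 + 5/11z + 6/11z(1+3/8z) = 1 + z + 9/44z²
  Hence R(z) = 1 + z + 9/44z².

Boundary: |R(x)|=1, x<0.
x=-1.25: |R|=0.0696
R=1: x+9/44x²=0 ⇒ x=−44/9=-4.8889; min R=1−1/(4·9/44)=-0.2222>−1
Confirm numerically:
  x=-3.528: |R|=0.01793 <1
  x=-3.083: |R|=0.13882 <1
  x=-2.679: |R|=0.21097 <1
  x=-5.172: |R|=1.29951 >1
  x=-5.113: |R|=1.23438 >1
Interval (-4.8889, 0).

(-4.8889,0); λ=-3 ⇒ h* = (44/9)/3 = 1.6296.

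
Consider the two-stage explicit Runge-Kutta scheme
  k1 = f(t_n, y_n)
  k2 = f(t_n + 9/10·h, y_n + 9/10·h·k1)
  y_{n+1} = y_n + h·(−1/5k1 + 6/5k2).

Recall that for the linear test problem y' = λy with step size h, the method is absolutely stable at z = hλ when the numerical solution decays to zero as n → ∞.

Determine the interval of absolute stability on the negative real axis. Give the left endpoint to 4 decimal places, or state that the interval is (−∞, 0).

(-0.9259, 0).

On y'=λy, z=hλ:
  k1=λy_n ⇒ h·k1=z·y_n;  k2=λ(1+9/10z)y_n ⇒ h·k2=z(1+9/10z)y_n
  y_{n+1}/y_n = 1 − 1/5z + 6/5z(1+9/10z) = 1 + z + 27/25z²
  so R(z) = 1 + z + 27/25z².

Need |R(x)|<1, x<0.
x=-1.73: |R|=2.5023
R=1: x+27/25x²=0 ⇒ x=−25/27=-0.9259; min R=1−1/(4·27/25)=0.7685>−1
Confirm numerically:
  x=-0.822: |R|=0.90774 <1
  x=-0.551: |R|=0.77689 <1
  x=-0.432: |R|=0.76955 <1
  x=-1.436: |R|=1.79106 >1
  x=-1.164: |R|=1.29929 >1
  x=-1.160: |R|=1.29325 >1
Interval (-0.9259, 0).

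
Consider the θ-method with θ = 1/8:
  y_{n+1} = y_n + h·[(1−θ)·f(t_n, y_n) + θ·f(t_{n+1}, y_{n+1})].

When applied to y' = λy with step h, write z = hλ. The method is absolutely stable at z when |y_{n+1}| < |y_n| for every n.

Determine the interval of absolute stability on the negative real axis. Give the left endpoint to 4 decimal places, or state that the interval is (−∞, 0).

z∈(-2.6667,0).

Set f=λy, z=hλ:
  y_{n+1} = y_n + z·[7/8·y_n + 1/8·y_{n+1}] ⇒ (1 − 1/8z)y_{n+1} = (1 + 7/8z)y_n
  so R(z) = (1 + 7/8z)/(1 − 1/8z).

Need |R(x)|<1, x<0.
x=-0.37: |R|=0.6464
R=−1: 1+7/8x = −1+1/8x ⇒ -3/4x=2 ⇒ x=2/(-3/4)=-2.6667
Confirm numerically:
  x=-2.368: |R|=0.82716 <1
  x=-1.929: |R|=0.55424 <1
  x=-1.778: |R|=0.45469 <1
  x=-3.224: |R|=1.29793 >1
  x=-2.803: |R|=1.07572 >1
Stable set (-2.6667, 0).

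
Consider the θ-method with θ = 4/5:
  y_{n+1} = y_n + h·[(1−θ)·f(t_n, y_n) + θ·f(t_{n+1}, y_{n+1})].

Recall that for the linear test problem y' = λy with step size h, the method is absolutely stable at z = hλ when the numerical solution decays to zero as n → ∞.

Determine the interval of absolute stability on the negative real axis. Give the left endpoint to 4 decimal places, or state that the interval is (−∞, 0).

unbounded; (−∞, 0).

With y'=λy (z=hλ):
  y_{n+1} = y_n + z·[1/5·y_n + 4/5·y_{n+1}] ⇒ (1 − 4/5z)y_{n+1} = (1 + 1/5z)y_n
  Hence R(z) = (1 + 1/5z)/(1 − 4/5z).

Boundary: |R(x)|=1, x<0.
x=-1.38: |R|=0.3441
x=-2: |R|=0.2308
x=-10: |R|=0.1111
x=-100: |R|=0.2346
θ=4/5≥1/2 ⇒ |1+1/5x|<|1−4/5x| ∀x<0 ⇒ stable on all of ℝ⁻.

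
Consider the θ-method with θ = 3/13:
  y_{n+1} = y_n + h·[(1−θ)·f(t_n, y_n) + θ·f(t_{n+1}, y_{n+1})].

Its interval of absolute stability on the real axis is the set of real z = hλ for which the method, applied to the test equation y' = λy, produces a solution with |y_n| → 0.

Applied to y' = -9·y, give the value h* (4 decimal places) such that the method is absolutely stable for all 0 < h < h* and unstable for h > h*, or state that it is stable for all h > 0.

(-3.7143,0); λ=-9 ⇒ h* = (26/7)/9 = 0.4127.

On y'=λy, z=hλ:
  y_{n+1} = y_n + z·[10/13·y_n + 3/13·y_{n+1}] ⇒ (1 − 3/13z)y_{n+1} = (1 + 10/13z)y_n
  Hence R(z) = (1 + 10/13z)/(1 − 3/13z).

Solve |R(x)|<1 on ℝ⁻.
x=-1.8: |R|=0.2717
R=−1: 1+10/13x = −1+3/13x ⇒ -7/13x=2 ⇒ x=2/(-7/13)=-3.7143
Confirm numerically:
  x=-2.595: |R|=0.62305 <1
  x=-1.855: |R|=0.29895 <1
  x=-1.573: |R|=0.15407 <1
  x=-4.276: |R|=1.15224 >1
  x=-4.140: |R|=1.11723 >1
  x=-4.067: |R|=1.09797 >1
So |R|<1 on (-3.7143, 0).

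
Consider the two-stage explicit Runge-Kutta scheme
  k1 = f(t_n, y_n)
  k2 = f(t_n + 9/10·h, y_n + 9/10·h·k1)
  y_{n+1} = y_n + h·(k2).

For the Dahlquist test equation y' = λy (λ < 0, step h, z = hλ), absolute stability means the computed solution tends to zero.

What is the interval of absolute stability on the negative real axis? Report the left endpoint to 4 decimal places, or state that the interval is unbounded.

Test eqn y'=λy, z=hλ:
  k1=λy_n ⇒ h·k1=z·y_n;  k2=λ(1+9/10z)y_n ⇒ h·k2=z(1+9/10z)y_n
  y_{n+1}/y_n = 1 + z(1+9/10z) = 1 + z + 9/10z²
  so R(z) = 1 + z + 9/10z².

Need |R(x)|<1, x<0.
x=-1.6: |R|=1.7040
R=1: x+9/10x²=0 ⇒ x=−10/9=-1.1111; min R=1−1/(4·9/10)=0.7222>−1
Confirm numerically:
  x=-1.003: |R|=0.90241 <1
  x=-0.942: |R|=0.85663 <1
  x=-0.497: |R|=0.72531 <1
  x=-1.482: |R|=1.49469 >1
  x=-1.295: |R|=1.21432 >1
Stable set (-1.1111, 0).

(-1.1111, 0).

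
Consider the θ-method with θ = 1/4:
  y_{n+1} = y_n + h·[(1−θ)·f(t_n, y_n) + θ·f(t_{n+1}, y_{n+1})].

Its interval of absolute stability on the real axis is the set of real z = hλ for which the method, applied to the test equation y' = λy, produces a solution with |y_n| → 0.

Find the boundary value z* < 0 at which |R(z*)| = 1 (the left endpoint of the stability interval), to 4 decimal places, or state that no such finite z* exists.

left endpoint -4.0000.

Set f=λy, z=hλ:
  y_{n+1} = y_n + z·[3/4·y_n + 1/4·y_{n+1}] ⇒ (1 − 1/4z)y_{n+1} = (1 + 3/4z)y_n
  ⇒ R(z) = (1 + 3/4z)/(1 − 1/4z).

Need |R(x)|<1, x<0.
x=-0.9: |R|=0.2653
R=−1: 1+3/4x = −1+1/4x ⇒ -1/2x=2 ⇒ x=2/(-1/2)=-4.0000
Confirm numerically:
  x=-2.851: |R|=0.66457 <1
  x=-2.515: |R|=0.54413 <1
  x=-2.201: |R|=0.41977 <1
  x=-4.403: |R|=1.09592 >1
  x=-4.215: |R|=1.05234 >1
Interval (-4.0000, 0).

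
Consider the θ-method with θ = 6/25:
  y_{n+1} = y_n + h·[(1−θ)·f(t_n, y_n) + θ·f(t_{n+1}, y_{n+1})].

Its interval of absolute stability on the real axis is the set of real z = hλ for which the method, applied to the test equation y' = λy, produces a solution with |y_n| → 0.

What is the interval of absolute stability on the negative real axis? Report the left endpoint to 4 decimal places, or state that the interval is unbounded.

With y'=λy (z=hλ):
  y_{n+1} = y_n + z·[19/25·y_n + 6/25·y_{n+1}] ⇒ (1 − 6/25z)y_{n+1} = (1 + 19/25z)y_n
  so R(z) = (1 + 19/25z)/(1 − 6/25z).

Find x<0 with |R(x)|<1.
x=-1.72: |R|=0.2174
R=−1: 1+19/25x = −1+6/25x ⇒ -13/25x=2 ⇒ x=2/(-13/25)=-3.8462
Confirm numerically:
  x=-3.797: |R|=0.98663 <1
  x=-3.111: |R|=0.78113 <1
  x=-2.983: |R|=0.73843 <1
  x=-4.352: |R|=1.12866 >1
  x=-4.334: |R|=1.12434 >1
  x=-3.983: |R|=1.03638 >1
Interval (-3.8462, 0).

(-3.8462, 0).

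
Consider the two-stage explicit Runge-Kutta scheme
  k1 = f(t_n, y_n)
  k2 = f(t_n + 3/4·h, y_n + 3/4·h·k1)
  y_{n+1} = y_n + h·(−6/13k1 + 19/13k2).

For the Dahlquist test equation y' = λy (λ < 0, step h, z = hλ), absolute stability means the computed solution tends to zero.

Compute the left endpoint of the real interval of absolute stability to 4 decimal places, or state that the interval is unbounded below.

z* = -0.9123.

Test eqn y'=λy, z=hλ:
  k1=λy_n ⇒ h·k1=z·y_n;  k2=λ(1+3/4z)y_n ⇒ h·k2=z(1+3/4z)y_n
  y_{n+1}/y_n = 1 − 6/13z + 19/13z(1+3/4z) = 1 + z + 57/52z²
  ⇒ R(z) = 1 + z + 57/52z².

Need |R(x)|<1, x<0.
x=-0.65: |R|=0.8131
R=1: x+57/52x²=0 ⇒ x=−52/57=-0.9123; min R=1−1/(4·57/52)=0.7719>−1
Confirm numerically:
  x=-0.814: |R|=0.91231 <1
  x=-0.571: |R|=0.78639 <1
  x=-0.454: |R|=0.77193 <1
  x=-0.376: |R|=0.77897 <1
  x=-1.311: |R|=1.57298 >1
  x=-1.203: |R|=1.38336 >1
Interval (-0.9123, 0).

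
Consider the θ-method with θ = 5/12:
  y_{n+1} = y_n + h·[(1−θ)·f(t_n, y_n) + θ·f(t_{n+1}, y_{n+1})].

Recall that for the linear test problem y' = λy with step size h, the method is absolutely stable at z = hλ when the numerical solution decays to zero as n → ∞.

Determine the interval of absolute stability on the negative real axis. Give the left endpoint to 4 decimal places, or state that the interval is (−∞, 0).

Test eqn y'=λy, z=hλ:
  y_{n+1} = y_n + z·[7/12·y_n + 5/12·y_{n+1}] ⇒ (1 − 5/12z)y_{n+1} = (1 + 7/12z)y_n
  ⇒ R(z) = (1 + 7/12z)/(1 − 5/12z).

Solve |R(x)|<1 on ℝ⁻.
x=-1.03: |R|=0.2793
R=−1: 1+7/12x = −1+5/12x ⇒ -1/6x=2 ⇒ x=2/(-1/6)=-12.0000
Confirm numerically:
  x=-10.630: |R|=0.95794 <1
  x=-8.972: |R|=0.89349 <1
  x=-8.704: |R|=0.88127 <1
  x=-12.495: |R|=1.01329 >1
  x=-12.302: |R|=1.00822 >1
  x=-12.138: |R|=1.00380 >1
So |R|<1 on (-12.0000, 0).

(-12.0000, 0).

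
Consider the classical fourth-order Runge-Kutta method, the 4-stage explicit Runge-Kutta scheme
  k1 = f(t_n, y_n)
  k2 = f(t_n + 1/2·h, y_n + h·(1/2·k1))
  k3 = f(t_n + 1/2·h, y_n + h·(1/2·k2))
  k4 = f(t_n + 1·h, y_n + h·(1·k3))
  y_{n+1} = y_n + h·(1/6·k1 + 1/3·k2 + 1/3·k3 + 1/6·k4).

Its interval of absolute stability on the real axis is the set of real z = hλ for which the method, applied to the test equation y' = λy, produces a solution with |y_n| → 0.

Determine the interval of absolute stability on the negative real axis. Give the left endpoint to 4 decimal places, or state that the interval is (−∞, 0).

z∈(-2.7853,0).

With y'=λy (z=hλ):
  order 4, 4-stage ⇒ R(z)=1+z+z^2/2+z^3/6+z^4/24
  (e.g. R(-0.34)=0.71181, |R|=0.71181)

Boundary: |R(x)|=1, x<0.
x=-0.34: |R|=0.7118
|R(-2.1)|=0.3718 |R(-1.3)|=0.2978 |R(-0.99)|=0.3784
Bisect:
  x_lo=-3.5993 |R|=3.0996  x_hi=-0.3287 |R|=0.7199
  mid=-1.96398 |R|=0.32197 →hi
  mid=-2.78163 |R|=0.99449 →hi
  mid=-3.19045 |R|=1.80360 →lo
  mid=-2.98604 |R|=1.34732 →lo
  mid=-2.88383 |R|=1.15902 →lo
  mid=-2.83273 |R|=1.07391 →lo
  mid=-2.80718 |R|=1.03350 →lo
  ...
  [-2.78542,-2.78522] ⇒ x*=-2.7853
Interval (-2.7853, 0).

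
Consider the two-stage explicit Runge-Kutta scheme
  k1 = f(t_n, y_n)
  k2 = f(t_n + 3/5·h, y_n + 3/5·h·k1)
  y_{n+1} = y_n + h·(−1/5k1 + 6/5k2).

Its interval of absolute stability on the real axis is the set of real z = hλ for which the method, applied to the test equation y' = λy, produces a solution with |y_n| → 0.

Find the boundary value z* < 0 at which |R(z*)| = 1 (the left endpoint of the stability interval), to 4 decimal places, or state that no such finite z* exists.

z* = -1.3889.

Test eqn y'=λy, z=hλ:
  k1=λy_n ⇒ h·k1=z·y_n;  k2=λ(1+3/5z)y_n ⇒ h·k2=z(1+3/5z)y_n
  y_{n+1}/y_n = 1 − 1/5z + 6/5z(1+3/5z) = 1 + z + 18/25z²
  ⇒ R(z) = 1 + z + 18/25z².

Solve |R(x)|<1 on ℝ⁻.
x=-0.82: |R|=0.6641
R=1: x+18/25x²=0 ⇒ x=−25/18=-1.3889; min R=1−1/(4·18/25)=0.6528>−1
Confirm numerically:
  x=-1.366: |R|=0.97749 <1
  x=-1.057: |R|=0.74742 <1
  x=-0.666: |R|=0.65336 <1
  x=-0.650: |R|=0.65420 <1
  x=-1.883: |R|=1.66990 >1
  x=-1.412: |R|=1.02350 >1
Stable set (-1.3889, 0).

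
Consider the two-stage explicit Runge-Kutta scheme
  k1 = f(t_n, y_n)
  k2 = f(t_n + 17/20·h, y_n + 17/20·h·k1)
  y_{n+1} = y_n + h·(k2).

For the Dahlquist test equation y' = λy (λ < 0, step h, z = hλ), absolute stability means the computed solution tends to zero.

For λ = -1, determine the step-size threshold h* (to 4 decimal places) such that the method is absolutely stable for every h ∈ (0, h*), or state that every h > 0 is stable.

(-1.1765,0); λ=-1 ⇒ h* = (20/17)/1 = 1.1765.

With y'=λy (z=hλ):
  k1=λy_n ⇒ h·k1=z·y_n;  k2=λ(1+17/20z)y_n ⇒ h·k2=z(1+17/20z)y_n
  y_{n+1}/y_n = 1 + z(1+17/20z) = 1 + z + 17/20z²
  ⇒ R(z) = 1 + z + 17/20z².

Solve |R(x)|<1 on ℝ⁻.
x=-1.69: |R|=1.7377
R=1: x+17/20x²=0 ⇒ x=−20/17=-1.1765; min R=1−1/(4·17/20)=0.7059>−1
Confirm numerically:
  x=-0.744: |R|=0.72651 <1
  x=-0.705: |R|=0.71747 <1
  x=-0.655: |R|=0.70967 <1
  x=-1.386: |R|=1.24685 >1
  x=-1.241: |R|=1.06807 >1
Stable set (-1.1765, 0).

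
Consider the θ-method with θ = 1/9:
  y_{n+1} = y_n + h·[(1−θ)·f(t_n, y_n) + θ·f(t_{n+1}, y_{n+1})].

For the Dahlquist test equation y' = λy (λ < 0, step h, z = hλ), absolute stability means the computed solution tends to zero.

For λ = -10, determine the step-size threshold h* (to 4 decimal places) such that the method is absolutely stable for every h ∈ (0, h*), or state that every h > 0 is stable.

Set f=λy, z=hλ:
  y_{n+1} = y_n + z·[8/9·y_n + 1/9·y_{n+1}] ⇒ (1 − 1/9z)y_{n+1} = (1 + 8/9z)y_n
  R(z) = (1 + 8/9z)/(1 − 1/9z).

Solve |R(x)|<1 on ℝ⁻.
x=-1.12: |R|=0.0040
R=−1: 1+8/9x = −1+1/9x ⇒ -7/9x=2 ⇒ x=2/(-7/9)=-2.5714
Confirm numerically:
  x=-2.153: |R|=0.73738 <1
  x=-1.241: |R|=0.09062 <1
  x=-1.216: |R|=0.07126 <1
  x=-3.162: |R|=1.33991 >1
  x=-3.073: |R|=1.29081 >1
  x=-2.702: |R|=1.07811 >1
Interval (-2.5714, 0).

(-2.5714,0); λ=-10 ⇒ h* = (18/7)/10 = 0.2571.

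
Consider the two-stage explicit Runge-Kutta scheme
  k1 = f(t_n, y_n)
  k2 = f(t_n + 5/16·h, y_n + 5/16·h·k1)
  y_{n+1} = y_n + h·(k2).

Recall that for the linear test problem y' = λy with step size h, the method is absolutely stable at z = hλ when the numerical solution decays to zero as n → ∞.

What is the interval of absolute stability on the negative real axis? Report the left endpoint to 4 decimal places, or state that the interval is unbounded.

With y'=λy (z=hλ):
  k1=λy_n ⇒ h·k1=z·y_n;  k2=λ(1+5/16z)y_n ⇒ h·k2=z(1+5/16z)y_n
  y_{n+1}/y_n = 1 + z(1+5/16z) = 1 + z + 5/16z²
  R(z) = 1 + z + 5/16z².

Need |R(x)|<1, x<0.
x=-0.31: |R|=0.7200
R=1: x+5/16x²=0 ⇒ x=−16/5=-3.2000; min R=1−1/(4·5/16)=0.2000>−1
Confirm numerically:
  x=-3.132: |R|=0.93345 <1
  x=-2.269: |R|=0.33986 <1
  x=-1.925: |R|=0.23301 <1
  x=-1.595: |R|=0.20001 <1
  x=-3.645: |R|=1.50688 >1
  x=-3.521: |R|=1.35320 >1
  x=-3.485: |R|=1.31038 >1
Interval (-3.2000, 0).

z∈(-3.2000,0).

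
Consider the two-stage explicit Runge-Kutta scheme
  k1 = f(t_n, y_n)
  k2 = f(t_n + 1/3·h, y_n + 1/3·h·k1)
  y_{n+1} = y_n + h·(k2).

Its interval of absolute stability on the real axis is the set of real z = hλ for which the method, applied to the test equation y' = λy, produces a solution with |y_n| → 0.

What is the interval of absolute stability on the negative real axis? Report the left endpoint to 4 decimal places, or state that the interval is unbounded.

z∈(-3.0000,0).

With y'=λy (z=hλ):
  k1=λy_n ⇒ h·k1=z·y_n;  k2=λ(1+1/3z)y_n ⇒ h·k2=z(1+1/3z)y_n
  y_{n+1}/y_n = 1 + z(1+1/3z) = 1 + z + 1/3z²
  so R(z) = 1 + z + 1/3z².

Boundary: |R(x)|=1, x<0.
x=-0.36: |R|=0.6832
R=1: x+1/3x²=0 ⇒ x=−3=-3.0000; min R=1−1/(4·1/3)=0.2500>−1
Confirm numerically:
  x=-2.693: |R|=0.72442 <1
  x=-1.727: |R|=0.26718 <1
  x=-1.688: |R|=0.26178 <1
  x=-1.578: |R|=0.25203 <1
  x=-3.363: |R|=1.40692 >1
  x=-3.251: |R|=1.27200 >1
Interval (-3.0000, 0).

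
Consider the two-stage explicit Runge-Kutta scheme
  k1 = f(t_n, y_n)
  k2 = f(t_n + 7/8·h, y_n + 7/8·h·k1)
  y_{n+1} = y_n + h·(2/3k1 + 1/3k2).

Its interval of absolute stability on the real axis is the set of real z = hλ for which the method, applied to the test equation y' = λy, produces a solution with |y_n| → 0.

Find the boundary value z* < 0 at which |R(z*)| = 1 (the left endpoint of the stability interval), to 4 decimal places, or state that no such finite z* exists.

On y'=λy, z=hλ:
  k1=λy_n ⇒ h·k1=z·y_n;  k2=λ(1+7/8z)y_n ⇒ h·k2=z(1+7/8z)y_n
  y_{n+1}/y_n = 1 + 2/3z + 1/3z(1+7/8z) = 1 + z + 7/24z²
  Hence R(z) = 1 + z + 7/24z².

Find x<0 with |R(x)|<1.
x=-1.03: |R|=0.2794
R=1: x+7/24x²=0 ⇒ x=−24/7=-3.4286; min R=1−1/(4·7/24)=0.1429>−1
Confirm numerically:
  x=-2.995: |R|=0.62126 <1
  x=-2.902: |R|=0.55430 <1
  x=-2.360: |R|=0.26447 <1
  x=-4.000: |R|=1.66667 >1
  x=-3.812: |R|=1.42631 >1
Stable set (-3.4286, 0).

left endpoint -3.4286.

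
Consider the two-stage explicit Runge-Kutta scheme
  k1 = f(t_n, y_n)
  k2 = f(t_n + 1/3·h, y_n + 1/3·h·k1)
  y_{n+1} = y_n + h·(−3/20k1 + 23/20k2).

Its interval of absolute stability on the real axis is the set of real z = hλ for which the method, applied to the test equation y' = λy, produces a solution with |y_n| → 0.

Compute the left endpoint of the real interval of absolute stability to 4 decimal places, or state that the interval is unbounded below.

On y'=λy, z=hλ:
  k1=λy_n ⇒ h·k1=z·y_n;  k2=λ(1+1/3z)y_n ⇒ h·k2=z(1+1/3z)y_n
  y_{n+1}/y_n = 1 − 3/20z + 23/20z(1+1/3z) = 1 + z + 23/60z²
  ⇒ R(z) = 1 + z + 23/60z².

Find x<0 with |R(x)|<1.
x=-1.61: |R|=0.3836
R=1: x+23/60x²=0 ⇒ x=−60/23=-2.6087; min R=1−1/(4·23/60)=0.3478>−1
Confirm numerically:
  x=-1.657: |R|=0.39550 <1
  x=-1.313: |R|=0.34785 <1
  x=-1.276: |R|=0.34813 <1
  x=-2.870: |R|=1.28748 >1
  x=-2.843: |R|=1.25535 >1
So |R|<1 on (-2.6087, 0).

z* = -2.6087.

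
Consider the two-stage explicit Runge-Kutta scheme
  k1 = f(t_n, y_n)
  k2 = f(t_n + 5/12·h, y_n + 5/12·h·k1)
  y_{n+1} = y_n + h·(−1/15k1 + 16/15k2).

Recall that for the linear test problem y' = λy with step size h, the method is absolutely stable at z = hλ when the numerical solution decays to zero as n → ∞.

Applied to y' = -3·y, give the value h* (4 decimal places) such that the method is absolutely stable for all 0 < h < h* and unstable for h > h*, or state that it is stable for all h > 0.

With y'=λy (z=hλ):
  k1=λy_n ⇒ h·k1=z·y_n;  k2=λ(1+5/12z)y_n ⇒ h·k2=z(1+5/12z)y_n
  y_{n+1}/y_n = 1 − 1/15z + 16/15z(1+5/12z) = 1 + z + 4/9z²
  ⇒ R(z) = 1 + z + 4/9z².

Solve |R(x)|<1 on ℝ⁻.
x=-1.37: |R|=0.4642
R=1: x+4/9x²=0 ⇒ x=−9/4=-2.2500; min R=1−1/(4·4/9)=0.4375>−1
Confirm numerically:
  x=-1.925: |R|=0.72194 <1
  x=-1.584: |R|=0.53114 <1
  x=-1.311: |R|=0.45288 <1
  x=-2.705: |R|=1.54701 >1
  x=-2.325: |R|=1.07750 >1
  x=-2.287: |R|=1.03761 >1
Interval (-2.2500, 0).

(-2.2500,0); λ=-3 ⇒ h* = (9/4)/3 = 0.7500.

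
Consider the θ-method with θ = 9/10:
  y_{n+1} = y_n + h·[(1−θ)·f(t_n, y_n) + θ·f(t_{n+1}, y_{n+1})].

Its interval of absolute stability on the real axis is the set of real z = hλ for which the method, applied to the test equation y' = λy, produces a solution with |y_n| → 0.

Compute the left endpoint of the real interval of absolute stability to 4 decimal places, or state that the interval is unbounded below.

(−∞, 0) — no finite endpoint.

Set f=λy, z=hλ:
  y_{n+1} = y_n + z·[1/10·y_n + 9/10·y_{n+1}] ⇒ (1 − 9/10z)y_{n+1} = (1 + 1/10z)y_n
  Hence R(z) = (1 + 1/10z)/(1 − 9/10z).

Solve |R(x)|<1 on ℝ⁻.
x=-0.9: |R|=0.5028
x=-2: |R|=0.2857
x=-10: |R|=0.0000
x=-100: |R|=0.0989
θ=9/10≥1/2 ⇒ |1+1/10x|<|1−9/10x| ∀x<0 ⇒ stable on all of ℝ⁻.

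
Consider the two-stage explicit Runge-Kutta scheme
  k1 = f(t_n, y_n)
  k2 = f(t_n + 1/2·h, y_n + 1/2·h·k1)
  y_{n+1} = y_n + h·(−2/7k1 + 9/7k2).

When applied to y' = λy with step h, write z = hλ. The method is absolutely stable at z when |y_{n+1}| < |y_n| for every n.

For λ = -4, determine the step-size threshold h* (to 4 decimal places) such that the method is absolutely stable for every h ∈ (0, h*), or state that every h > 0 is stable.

Set f=λy, z=hλ:
  k1=λy_n ⇒ h·k1=z·y_n;  k2=λ(1+1/2z)y_n ⇒ h·k2=z(1+1/2z)y_n
  y_{n+1}/y_n = 1 − 2/7z + 9/7z(1+1/2z) = 1 + z + 9/14z²
  R(z) = 1 + z + 9/14z².

Solve |R(x)|<1 on ℝ⁻.
x=-0.81: |R|=0.6118
R=1: x+9/14x²=0 ⇒ x=−14/9=-1.5556; min R=1−1/(4·9/14)=0.6111>−1
Confirm numerically:
  x=-1.272: |R|=0.76813 <1
  x=-1.215: |R|=0.73400 <1
  x=-0.660: |R|=0.62003 <1
  x=-2.064: |R|=1.67463 >1
  x=-1.686: |R|=1.14138 >1
Interval (-1.5556, 0).

(-1.5556,0); λ=-4 ⇒ h* = (14/9)/4 = 0.3889.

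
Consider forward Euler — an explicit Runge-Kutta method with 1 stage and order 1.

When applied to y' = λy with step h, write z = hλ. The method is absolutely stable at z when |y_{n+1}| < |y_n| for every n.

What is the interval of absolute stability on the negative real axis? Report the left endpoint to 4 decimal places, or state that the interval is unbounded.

With y'=λy (z=hλ):
  order 1, 1-stage ⇒ R(z)=1+z
  (e.g. R(-0.57)=0.43000, |R|=0.43000)

Need |R(x)|<1, x<0.
x=-0.57: |R|=0.4300
|R(-1.71)|=0.7100 |R(-1.26)|=0.2600 |R(-0.8)|=0.2000
Bisect:
  x_lo=-2.5582 |R|=1.5582  x_hi=-0.2926 |R|=0.7074
  mid=-1.42541 |R|=0.42541 →hi
  mid=-1.99181 |R|=0.99181 →hi
  mid=-2.27502 |R|=1.27502 →lo
  mid=-2.13341 |R|=1.13341 →lo
  mid=-2.06261 |R|=1.06261 →lo
  mid=-2.02721 |R|=1.02721 →lo
  mid=-2.00951 |R|=1.00951 →lo
  ...
  [-2.00011,-1.99997] ⇒ x*=-2.0000
So |R|<1 on (-2.0000, 0).

(-2.0000, 0).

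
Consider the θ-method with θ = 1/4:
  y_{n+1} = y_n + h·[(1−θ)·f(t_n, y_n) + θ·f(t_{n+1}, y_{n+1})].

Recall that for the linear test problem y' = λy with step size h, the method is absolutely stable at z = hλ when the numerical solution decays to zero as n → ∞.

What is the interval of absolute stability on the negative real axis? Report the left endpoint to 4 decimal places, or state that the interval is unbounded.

z∈(-4.0000,0).

Set f=λy, z=hλ:
  y_{n+1} = y_n + z·[3/4·y_n + 1/4·y_{n+1}] ⇒ (1 − 1/4z)y_{n+1} = (1 + 3/4z)y_n
  ⇒ R(z) = (1 + 3/4z)/(1 − 1/4z).

Solve |R(x)|<1 on ℝ⁻.
x=-0.39: |R|=0.6446
R=−1: 1+3/4x = −1+1/4x ⇒ -1/2x=2 ⇒ x=2/(-1/2)=-4.0000
Confirm numerically:
  x=-3.621: |R|=0.90054 <1
  x=-3.342: |R|=0.82076 <1
  x=-1.711: |R|=0.19839 <1
  x=-4.520: |R|=1.12207 >1
  x=-4.111: |R|=1.02737 >1
  x=-4.022: |R|=1.00548 >1
Interval (-4.0000, 0).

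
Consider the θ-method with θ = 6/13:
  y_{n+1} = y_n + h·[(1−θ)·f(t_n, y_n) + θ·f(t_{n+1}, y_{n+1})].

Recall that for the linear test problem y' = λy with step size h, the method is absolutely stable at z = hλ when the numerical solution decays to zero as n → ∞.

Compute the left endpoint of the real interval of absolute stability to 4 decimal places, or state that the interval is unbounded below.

On y'=λy, z=hλ:
  y_{n+1} = y_n + z·[7/13·y_n + 6/13·y_{n+1}] ⇒ (1 − 6/13z)y_{n+1} = (1 + 7/13z)y_n
  R(z) = (1 + 7/13z)/(1 − 6/13z).

Need |R(x)|<1, x<0.
x=-1.41: |R|=0.1459
R=−1: 1+7/13x = −1+6/13x ⇒ -1/13x=2 ⇒ x=2/(-1/13)=-26.0000
Confirm numerically:
  x=-25.173: |R|=0.99496 <1
  x=-23.201: |R|=0.98161 <1
  x=-17.465: |R|=0.92754 <1
  x=-15.264: |R|=0.89735 <1
  x=-26.368: |R|=1.00215 >1
  x=-26.291: |R|=1.00170 >1
  x=-26.236: |R|=1.00138 >1
Interval (-26.0000, 0).

z* = -26.0000.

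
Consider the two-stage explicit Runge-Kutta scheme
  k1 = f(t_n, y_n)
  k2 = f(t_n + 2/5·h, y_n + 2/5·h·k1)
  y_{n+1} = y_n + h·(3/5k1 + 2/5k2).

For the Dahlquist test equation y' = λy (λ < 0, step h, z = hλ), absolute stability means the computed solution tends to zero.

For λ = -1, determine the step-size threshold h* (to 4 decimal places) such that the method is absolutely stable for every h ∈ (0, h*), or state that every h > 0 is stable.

Set f=λy, z=hλ:
  k1=λy_n ⇒ h·k1=z·y_n;  k2=λ(1+2/5z)y_n ⇒ h·k2=z(1+2/5z)y_n
  y_{n+1}/y_n = 1 + 3/5z + 2/5z(1+2/5z) = 1 + z + 4/25z²
  so R(z) = 1 + z + 4/25z².

Need |R(x)|<1, x<0.
x=-1.06: |R|=0.1198
R=1: x+4/25x²=0 ⇒ x=−25/4=-6.2500; min R=1−1/(4·4/25)=-0.5625>−1
Confirm numerically:
  x=-4.832: |R|=0.09628 <1
  x=-3.523: |R|=0.53716 <1
  x=-3.457: |R|=0.54486 <1
  x=-6.372: |R|=1.12438 >1
  x=-6.358: |R|=1.10987 >1
So |R|<1 on (-6.2500, 0).

(-6.2500,0); λ=-1 ⇒ h* = (25/4)/1 = 6.2500.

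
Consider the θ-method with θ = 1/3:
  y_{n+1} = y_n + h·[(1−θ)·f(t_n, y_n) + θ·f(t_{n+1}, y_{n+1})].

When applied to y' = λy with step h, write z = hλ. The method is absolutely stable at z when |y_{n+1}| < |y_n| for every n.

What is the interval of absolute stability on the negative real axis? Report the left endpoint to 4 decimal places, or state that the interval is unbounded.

(-6.0000, 0).

Set f=λy, z=hλ:
  y_{n+1} = y_n + z·[2/3·y_n + 1/3·y_{n+1}] ⇒ (1 − 1/3z)y_{n+1} = (1 + 2/3z)y_n
  ⇒ R(z) = (1 + 2/3z)/(1 − 1/3z).

Find x<0 with |R(x)|<1.
x=-1.73: |R|=0.0973
R=−1: 1+2/3x = −1+1/3x ⇒ -1/3x=2 ⇒ x=2/(-1/3)=-6.0000
Confirm numerically:
  x=-5.290: |R|=0.91435 <1
  x=-4.357: |R|=0.77668 <1
  x=-2.975: |R|=0.49372 <1
  x=-2.496: |R|=0.36245 <1
  x=-6.404: |R|=1.04296 >1
  x=-6.046: |R|=1.00509 >1
Stable set (-6.0000, 0).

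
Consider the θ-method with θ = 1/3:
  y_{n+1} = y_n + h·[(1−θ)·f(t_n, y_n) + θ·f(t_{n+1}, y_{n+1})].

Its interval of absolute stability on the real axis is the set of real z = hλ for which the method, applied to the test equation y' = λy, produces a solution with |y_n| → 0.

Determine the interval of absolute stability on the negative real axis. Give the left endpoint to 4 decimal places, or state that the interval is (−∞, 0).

On y'=λy, z=hλ:
  y_{n+1} = y_n + z·[2/3·y_n + 1/3·y_{n+1}] ⇒ (1 − 1/3z)y_{n+1} = (1 + 2/3z)y_n
  Hence R(z) = (1 + 2/3z)/(1 − 1/3z).

Solve |R(x)|<1 on ℝ⁻.
x=-0.34: |R|=0.6946
R=−1: 1+2/3x = −1+1/3x ⇒ -1/3x=2 ⇒ x=2/(-1/3)=-6.0000
Confirm numerically:
  x=-5.954: |R|=0.99486 <1
  x=-5.850: |R|=0.98305 <1
  x=-5.487: |R|=0.93955 <1
  x=-3.246: |R|=0.55908 <1
  x=-6.327: |R|=1.03506 >1
  x=-6.278: |R|=1.02996 >1
Stable set (-6.0000, 0).

(-6.0000, 0).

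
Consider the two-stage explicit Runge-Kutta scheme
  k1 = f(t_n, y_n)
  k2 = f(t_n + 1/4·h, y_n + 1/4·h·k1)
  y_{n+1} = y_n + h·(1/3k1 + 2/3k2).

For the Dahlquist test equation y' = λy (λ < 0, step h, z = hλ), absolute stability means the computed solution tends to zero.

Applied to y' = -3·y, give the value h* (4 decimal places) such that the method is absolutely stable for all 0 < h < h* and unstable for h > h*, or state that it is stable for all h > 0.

(-6.0000,0); λ=-3 ⇒ h* = (6)/3 = 2.0000.

On y'=λy, z=hλ:
  k1=λy_n ⇒ h·k1=z·y_n;  k2=λ(1+1/4z)y_n ⇒ h·k2=z(1+1/4z)y_n
  y_{n+1}/y_n = 1 + 1/3z + 2/3z(1+1/4z) = 1 + z + 1/6z²
  R(z) = 1 + z + 1/6z².

Find x<0 with |R(x)|<1.
x=-0.8: |R|=0.3067
R=1: x+1/6x²=0 ⇒ x=−6=-6.0000; min R=1−1/(4·1/6)=-0.5000>−1
Confirm numerically:
  x=-5.734: |R|=0.74579 <1
  x=-5.348: |R|=0.41885 <1
  x=-3.198: |R|=0.49347 <1
  x=-6.498: |R|=1.53933 >1
  x=-6.464: |R|=1.49988 >1
  x=-6.061: |R|=1.06162 >1
Interval (-6.0000, 0).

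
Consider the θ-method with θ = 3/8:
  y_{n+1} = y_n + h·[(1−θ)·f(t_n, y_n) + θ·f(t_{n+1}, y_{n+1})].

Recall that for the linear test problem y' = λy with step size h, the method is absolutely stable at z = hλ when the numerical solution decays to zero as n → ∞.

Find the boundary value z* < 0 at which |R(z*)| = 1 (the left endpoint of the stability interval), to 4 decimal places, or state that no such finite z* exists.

z* = -8.0000.

Set f=λy, z=hλ:
  y_{n+1} = y_n + z·[5/8·y_n + 3/8·y_{n+1}] ⇒ (1 − 3/8z)y_{n+1} = (1 + 5/8z)y_n
  ⇒ R(z) = (1 + 5/8z)/(1 − 3/8z).

Find x<0 with |R(x)|<1.
x=-0.45: |R|=0.6150
R=−1: 1+5/8x = −1+3/8x ⇒ -1/4x=2 ⇒ x=2/(-1/4)=-8.0000
Confirm numerically:
  x=-6.908: |R|=0.92397 <1
  x=-6.755: |R|=0.91191 <1
  x=-4.645: |R|=0.69410 <1
  x=-4.212: |R|=0.63287 <1
  x=-8.306: |R|=1.01859 >1
  x=-8.272: |R|=1.01658 >1
Interval (-8.0000, 0).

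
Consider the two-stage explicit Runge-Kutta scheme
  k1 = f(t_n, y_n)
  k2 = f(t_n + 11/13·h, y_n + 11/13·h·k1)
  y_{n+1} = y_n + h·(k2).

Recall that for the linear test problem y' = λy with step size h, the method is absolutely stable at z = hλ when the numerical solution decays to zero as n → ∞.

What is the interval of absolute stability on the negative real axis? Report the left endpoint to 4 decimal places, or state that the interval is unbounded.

(-1.1818, 0).

Test eqn y'=λy, z=hλ:
  k1=λy_n ⇒ h·k1=z·y_n;  k2=λ(1+11/13z)y_n ⇒ h·k2=z(1+11/13z)y_n
  y_{n+1}/y_n = 1 + z(1+11/13z) = 1 + z + 11/13z²
  ⇒ R(z) = 1 + z + 11/13z².

Solve |R(x)|<1 on ℝ⁻.
x=-1.68: |R|=1.7082
R=1: x+11/13x²=0 ⇒ x=−13/11=-1.1818; min R=1−1/(4·11/13)=0.7045>−1
Confirm numerically:
  x=-0.828: |R|=0.75211 <1
  x=-0.642: |R|=0.70675 <1
  x=-0.553: |R|=0.70576 <1
  x=-1.647: |R|=1.64828 >1
  x=-1.284: |R|=1.11102 >1
Interval (-1.1818, 0).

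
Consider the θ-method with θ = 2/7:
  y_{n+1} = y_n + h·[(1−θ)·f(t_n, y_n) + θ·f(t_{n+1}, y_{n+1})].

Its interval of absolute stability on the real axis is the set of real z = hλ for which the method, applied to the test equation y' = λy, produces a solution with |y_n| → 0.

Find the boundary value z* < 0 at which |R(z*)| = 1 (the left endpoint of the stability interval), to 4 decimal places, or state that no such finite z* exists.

z* = -4.6667.

Set f=λy, z=hλ:
  y_{n+1} = y_n + z·[5/7·y_n + 2/7·y_{n+1}] ⇒ (1 − 2/7z)y_{n+1} = (1 + 5/7z)y_n
  Hence R(z) = (1 + 5/7z)/(1 − 2/7z).

Need |R(x)|<1, x<0.
x=-1.25: |R|=0.0789
R=−1: 1+5/7x = −1+2/7x ⇒ -3/7x=2 ⇒ x=2/(-3/7)=-4.6667
Confirm numerically:
  x=-4.382: |R|=0.94583 <1
  x=-2.892: |R|=0.58354 <1
  x=-2.655: |R|=0.50975 <1
  x=-1.948: |R|=0.25147 <1
  x=-4.885: |R|=1.03906 >1
  x=-4.707: |R|=1.00737 >1
So |R|<1 on (-4.6667, 0).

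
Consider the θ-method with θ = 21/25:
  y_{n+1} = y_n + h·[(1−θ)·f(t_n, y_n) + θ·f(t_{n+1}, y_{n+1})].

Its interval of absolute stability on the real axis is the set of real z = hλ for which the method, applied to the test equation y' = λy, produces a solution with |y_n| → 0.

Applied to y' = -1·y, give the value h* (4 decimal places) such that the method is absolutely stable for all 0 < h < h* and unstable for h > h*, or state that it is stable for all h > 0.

interval (−∞, 0). Any h>0 works for λ=-1.

With y'=λy (z=hλ):
  y_{n+1} = y_n + z·[4/25·y_n + 21/25·y_{n+1}] ⇒ (1 − 21/25z)y_{n+1} = (1 + 4/25z)y_n
  ⇒ R(z) = (1 + 4/25z)/(1 − 21/25z).

Find x<0 with |R(x)|<1.
x=-0.9: |R|=0.4875
x=-2: |R|=0.2537
x=-10: |R|=0.0638
x=-100: |R|=0.1765
θ=21/25≥1/2 ⇒ |1+4/25x|<|1−21/25x| ∀x<0 ⇒ interval (−∞,0).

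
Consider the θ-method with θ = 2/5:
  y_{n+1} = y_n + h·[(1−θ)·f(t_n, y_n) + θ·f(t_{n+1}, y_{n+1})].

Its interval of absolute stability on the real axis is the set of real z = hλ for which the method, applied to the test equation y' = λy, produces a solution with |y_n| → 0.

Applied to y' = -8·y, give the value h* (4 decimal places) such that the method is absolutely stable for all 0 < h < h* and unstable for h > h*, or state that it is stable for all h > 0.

(-10.0000,0); λ=-8 ⇒ h* = (10)/8 = 1.2500.

With y'=λy (z=hλ):
  y_{n+1} = y_n + z·[3/5·y_n + 2/5·y_{n+1}] ⇒ (1 − 2/5z)y_{n+1} = (1 + 3/5z)y_n
  so R(z) = (1 + 3/5z)/(1 − 2/5z).

Solve |R(x)|<1 on ℝ⁻.
x=-1: |R|=0.2857
R=−1: 1+3/5x = −1+2/5x ⇒ -1/5x=2 ⇒ x=2/(-1/5)=-10.0000
Confirm numerically:
  x=-9.543: |R|=0.98103 <1
  x=-9.144: |R|=0.96324 <1
  x=-7.179: |R|=0.85427 <1
  x=-5.359: |R|=0.70473 <1
  x=-10.518: |R|=1.01990 >1
  x=-10.505: |R|=1.01942 >1
  x=-10.028: |R|=1.00112 >1
Interval (-10.0000, 0).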